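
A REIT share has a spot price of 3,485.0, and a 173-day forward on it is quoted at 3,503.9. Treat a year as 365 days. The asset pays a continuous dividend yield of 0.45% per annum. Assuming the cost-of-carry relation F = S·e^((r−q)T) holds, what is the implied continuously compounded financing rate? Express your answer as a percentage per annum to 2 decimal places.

1.59%

From F = S·e^((r−q)T): (r − q) = ln(F/S)/T
ln(3503.9/3485.0) = ln(1.005423) = 0.005408
(r − q) = 0.005408 / (173/365) = 0.011410
r = ln(F/S)/T + q = 0.011410 + 0.0045 = 0.015910
r = 1.59%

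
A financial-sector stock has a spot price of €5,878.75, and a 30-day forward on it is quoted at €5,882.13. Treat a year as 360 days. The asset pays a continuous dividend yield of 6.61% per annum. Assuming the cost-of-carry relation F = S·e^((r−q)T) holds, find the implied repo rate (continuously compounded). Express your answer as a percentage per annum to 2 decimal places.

From F = S·e^((r−q)T): (r − q) = ln(F/S)/T
ln(5882.13/5878.75) = ln(1.000575) = 0.000575
(r − q) = 0.000575 / (30/360) = 0.006900
r = ln(F/S)/T + q = 0.006900 + 0.0661 = 0.073000
r = 7.30%

7.30%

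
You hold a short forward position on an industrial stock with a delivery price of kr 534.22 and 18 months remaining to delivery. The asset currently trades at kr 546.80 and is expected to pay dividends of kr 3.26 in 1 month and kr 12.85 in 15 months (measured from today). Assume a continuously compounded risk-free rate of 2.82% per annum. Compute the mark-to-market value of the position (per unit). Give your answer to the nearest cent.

-kr 19.05

PV(remaining dividends) I = 3.26·e^(−0.0282·1/12) + 12.85·e^(−0.0282·15/12) = 15.6573
Current forward F = (S − I)·e^(rT) = (546.80 − 15.6573)·e^(0.0282·18/12) = 531.1427 × 1.043207 = 554.0918
Value (long) = (F − K)·e^(−rT) = (554.0918 − 534.22) × 0.958582 = 19.0487
Short position value = −(long value) = -kr 19.05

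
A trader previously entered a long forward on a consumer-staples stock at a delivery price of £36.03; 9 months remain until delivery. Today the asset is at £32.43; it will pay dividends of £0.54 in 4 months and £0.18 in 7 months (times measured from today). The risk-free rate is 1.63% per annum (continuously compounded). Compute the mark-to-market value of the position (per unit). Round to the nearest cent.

-£3.88

PV(remaining dividends) I = 0.54·e^(−0.0163·4/12) + 0.18·e^(−0.0163·7/12) = 0.7154
Current forward F = (S − I)·e^(rT) = (32.43 − 0.7154)·e^(0.0163·9/12) = 31.7146 × 1.012300 = 32.1047
Value (long) = (F − K)·e^(−rT) = (32.1047 − 36.03) × 0.987849 = -3.8776
Value = -£3.88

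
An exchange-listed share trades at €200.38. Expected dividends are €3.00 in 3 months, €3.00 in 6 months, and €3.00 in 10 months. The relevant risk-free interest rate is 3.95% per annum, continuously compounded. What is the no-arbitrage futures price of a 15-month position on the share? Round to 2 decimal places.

PV(dividends) I = 3.00·e^(−0.0395·3/12) + 3.00·e^(−0.0395·6/12) + 3.00·e^(−0.0395·10/12)
I = 2.9705 + 2.9413 + 2.9029 = 8.8147
F = (S − I)·e^(rT) = (200.38 − 8.8147) · e^(0.0395·15/12)
= 191.5653 · e^0.049375 = 191.5653 × 1.050614 = €201.26

€201.26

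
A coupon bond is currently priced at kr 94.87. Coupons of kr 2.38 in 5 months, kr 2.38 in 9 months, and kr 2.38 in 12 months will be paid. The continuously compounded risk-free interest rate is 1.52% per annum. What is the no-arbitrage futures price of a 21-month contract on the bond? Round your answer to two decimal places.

PV(coupons) I = 2.38·e^(−0.0152·5/12) + 2.38·e^(−0.0152·9/12) + 2.38·e^(−0.0152·12/12)
I = 2.3650 + 2.3530 + 2.3441 = 7.0621
F = (S − I)·e^(rT) = (94.87 − 7.0621) · e^(0.0152·21/12)
= 87.8079 · e^0.026600 = 87.8079 × 1.026957 = kr 90.17

kr 90.17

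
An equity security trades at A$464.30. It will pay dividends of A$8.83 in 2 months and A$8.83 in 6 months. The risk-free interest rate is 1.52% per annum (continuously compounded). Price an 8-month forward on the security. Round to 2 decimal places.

A$451.28

PV(dividends) I = 8.83·e^(−0.0152·2/12) + 8.83·e^(−0.0152·6/12)
I = 8.8077 + 8.7631 = 17.5708
F = (S − I)·e^(rT) = (464.30 − 17.5708) · e^(0.0152·8/12)
= 446.7292 · e^0.010133 = 446.7292 × 1.010185 = A$451.28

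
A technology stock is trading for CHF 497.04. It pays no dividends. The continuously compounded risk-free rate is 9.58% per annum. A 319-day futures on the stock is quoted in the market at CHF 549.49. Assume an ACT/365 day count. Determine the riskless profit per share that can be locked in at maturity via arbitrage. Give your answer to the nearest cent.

CHF 9.04 per share

Fair futures: F* = S·e^(carry·T), with carry = r = 0.0958
F* = 497.04 · e^(0.0958 × 319/365) = 497.04 · e^0.083727 = 497.04 × 1.087332 = CHF 540.4475
Market CHF 549.49 > fair CHF 540.4475: forward overpriced → cash-and-carry (buy spot, short the forward).
At maturity, profit = |F_mkt − F*| = |549.49 − 540.4475| = CHF 9.04 per share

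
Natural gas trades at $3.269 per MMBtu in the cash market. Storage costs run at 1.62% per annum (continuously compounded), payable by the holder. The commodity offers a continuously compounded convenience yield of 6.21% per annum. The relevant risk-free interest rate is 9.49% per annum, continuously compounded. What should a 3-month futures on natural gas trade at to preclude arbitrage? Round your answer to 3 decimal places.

Net carry = r + u − y = 0.0949 + 0.0162 − 0.0621 = 0.0490
F = S·e^((r+u−y)T) = 3.269 · e^(0.0490 × 3/12) = 3.269 · e^0.012250
= 3.269 × 1.012325 = $3.309 per MMBtu

$3.309 per MMBtu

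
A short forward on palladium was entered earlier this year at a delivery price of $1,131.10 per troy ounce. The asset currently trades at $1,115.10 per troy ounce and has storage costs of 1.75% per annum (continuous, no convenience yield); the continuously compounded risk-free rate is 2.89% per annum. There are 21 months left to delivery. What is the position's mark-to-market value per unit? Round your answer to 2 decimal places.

Current fair forward for the remaining 21 months: F = S·e^((r + u)·T), (r + u) = 0.0289 + 0.0175 = 0.0464
F = 1115.10 · e^(0.0464 × 21/12) = 1115.10 × 1.08458779 = 1209.4238
Value of long forward = (F − K)·e^(−rT) = (1209.4238 − 1131.10) · e^(−0.0289·21/12)
= 78.3238 × 0.95068262 = 74.46
Short position value = −(long value) = -$74.46

-$74.46 per troy ounce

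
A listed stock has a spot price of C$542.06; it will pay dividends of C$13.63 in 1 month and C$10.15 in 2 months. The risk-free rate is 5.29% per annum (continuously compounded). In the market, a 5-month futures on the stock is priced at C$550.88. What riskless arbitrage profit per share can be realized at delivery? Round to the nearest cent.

PV(dividends) I = 13.63·e^(−0.0529·1/12) + 10.15·e^(−0.0529·2/12) = 23.6310
Fair futures F* = (S − I)·e^(rT) = (542.06 − 23.6310)·e^0.022042 = 518.4290 × 1.022287 = 529.9832
Market C$550.88 > fair 529.9832: forward overpriced → cash-and-carry (borrow at r, buy the stock and collect the dividends, short the forward).
Profit at T = |F_mkt − F*| = |550.88 − 529.9832| = C$20.90 per share

C$20.90 per share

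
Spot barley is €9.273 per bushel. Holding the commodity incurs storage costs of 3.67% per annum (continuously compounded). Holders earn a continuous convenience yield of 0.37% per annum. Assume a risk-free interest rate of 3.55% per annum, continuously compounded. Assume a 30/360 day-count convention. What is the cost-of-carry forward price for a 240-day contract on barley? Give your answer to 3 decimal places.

€9.706 per bushel

Net carry = r + u − y = 0.0355 + 0.0367 − 0.0037 = 0.0685
F = S·e^((r+u−y)T) = 9.273 · e^(0.0685 × 240/360) = 9.273 · e^0.045667
= 9.273 × 1.046726 = €9.706 per bushel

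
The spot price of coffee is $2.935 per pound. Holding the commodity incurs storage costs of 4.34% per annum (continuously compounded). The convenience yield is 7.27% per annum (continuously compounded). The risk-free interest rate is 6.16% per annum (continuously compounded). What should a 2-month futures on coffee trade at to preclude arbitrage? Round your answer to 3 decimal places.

$2.951 per pound

Net carry = r + u − y = 0.0616 + 0.0434 − 0.0727 = 0.0323
F = S·e^((r+u−y)T) = 2.935 · e^(0.0323 × 2/12) = 2.935 · e^0.005383
= 2.935 × 1.005398 = $2.951 per pound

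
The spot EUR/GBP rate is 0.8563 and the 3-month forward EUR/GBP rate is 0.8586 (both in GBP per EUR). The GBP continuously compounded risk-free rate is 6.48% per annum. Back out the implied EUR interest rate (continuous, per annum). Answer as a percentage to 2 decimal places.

F = S·e^((r_GBP − r_EUR)T) ⇒ r_EUR = r_GBP − ln(F/S)/T
ln(0.8586/0.8563) = 0.002682; /(3/12) = 0.010728
r_EUR = 0.0648 − 0.010728 = 0.054072
r_EUR = 5.41%

5.41%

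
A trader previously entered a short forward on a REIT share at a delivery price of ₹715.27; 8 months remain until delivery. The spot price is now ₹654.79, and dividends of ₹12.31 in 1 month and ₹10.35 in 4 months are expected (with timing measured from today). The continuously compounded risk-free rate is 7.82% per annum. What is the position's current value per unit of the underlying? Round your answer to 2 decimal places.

PV(remaining dividends) I = 12.31·e^(−0.0782·1/12) + 10.35·e^(−0.0782·4/12) = 22.3137
Current forward F = (S − I)·e^(rT) = (654.79 − 22.3137)·e^(0.0782·8/12) = 632.4763 × 1.053516 = 666.3239
Value (long) = (F − K)·e^(−rT) = (666.3239 − 715.27) × 0.949202 = -46.4597
Short position value = −(long value) = ₹46.46

₹46.46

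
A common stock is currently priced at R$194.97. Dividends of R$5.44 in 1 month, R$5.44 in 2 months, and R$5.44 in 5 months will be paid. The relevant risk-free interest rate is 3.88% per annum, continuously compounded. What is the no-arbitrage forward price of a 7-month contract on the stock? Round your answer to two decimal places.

PV(dividends) I = 5.44·e^(−0.0388·1/12) + 5.44·e^(−0.0388·2/12) + 5.44·e^(−0.0388·5/12)
I = 5.4224 + 5.4049 + 5.3528 = 16.1801
F = (S − I)·e^(rT) = (194.97 − 16.1801) · e^(0.0388·7/12)
= 178.7899 · e^0.022633 = 178.7899 × 1.022891 = R$182.88

R$182.88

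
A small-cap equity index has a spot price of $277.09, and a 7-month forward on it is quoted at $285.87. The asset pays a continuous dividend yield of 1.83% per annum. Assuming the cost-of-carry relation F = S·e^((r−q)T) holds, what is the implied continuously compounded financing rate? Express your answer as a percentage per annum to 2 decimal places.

From F = S·e^((r−q)T): (r − q) = ln(F/S)/T
ln(285.87/277.09) = ln(1.031686) = 0.031194
(r − q) = 0.031194 / (7/12) = 0.053475
r = ln(F/S)/T + q = 0.053475 + 0.0183 = 0.071775
r = 7.18%

7.18%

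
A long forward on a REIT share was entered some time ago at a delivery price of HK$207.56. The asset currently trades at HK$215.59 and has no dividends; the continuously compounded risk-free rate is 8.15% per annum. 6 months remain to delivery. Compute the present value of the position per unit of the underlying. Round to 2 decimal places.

HK$16.32

Current fair forward for the remaining 6 months: F = S·e^(r·T), r = 0.0815
F = 215.59 · e^(0.0815 × 6/12) = 215.59 × 1.041592 = 224.5568
Value of long forward = (F − K)·e^(−rT) = (224.5568 − 207.56) · e^(−0.0815·6/12)
= 16.9968 × 0.960069 = 16.32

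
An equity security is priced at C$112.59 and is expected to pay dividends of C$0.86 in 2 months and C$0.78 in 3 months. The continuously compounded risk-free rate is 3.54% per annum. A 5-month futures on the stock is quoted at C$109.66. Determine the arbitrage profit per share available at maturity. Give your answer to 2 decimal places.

PV(dividends) I = 0.86·e^(−0.0354·2/12) + 0.78·e^(−0.0354·3/12) = 1.6281
Fair futures F* = (S − I)·e^(rT) = (112.59 − 1.6281)·e^0.014750 = 110.9619 × 1.014859 = 112.6107
Market C$109.66 < fair 112.6107: forward underpriced → reverse cash-and-carry (short the stock, invest proceeds at r, pay the dividends, go long the forward).
Profit at T = |F_mkt − F*| = |109.66 − 112.6107| = C$2.95 per share

C$2.95 per share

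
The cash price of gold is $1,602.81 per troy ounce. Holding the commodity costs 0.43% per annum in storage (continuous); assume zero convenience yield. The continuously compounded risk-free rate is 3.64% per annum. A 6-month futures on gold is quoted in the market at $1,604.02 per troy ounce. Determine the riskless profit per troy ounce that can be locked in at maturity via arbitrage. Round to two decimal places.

$31.74 per troy ounce

Fair futures: F* = S·e^(carry·T), with carry = (r + u) = 0.0364 + 0.0043 = 0.0407
F* = 1602.81 · e^(0.0407 × 6/12) = 1602.81 · e^0.02035000 = 1602.81 × 1.02055847 = $1635.7613
Market $1604.02 < fair $1635.7613: forward underpriced → reverse cash-and-carry (short spot, go long the forward).
At maturity, profit = |F_mkt − F*| = |1604.02 − 1635.7613| = $31.74 per troy ounce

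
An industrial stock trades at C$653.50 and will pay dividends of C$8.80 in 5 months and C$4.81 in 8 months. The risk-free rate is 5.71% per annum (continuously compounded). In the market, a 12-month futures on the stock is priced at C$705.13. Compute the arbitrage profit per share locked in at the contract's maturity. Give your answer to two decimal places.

C$27.23 per share

PV(dividends) I = 8.80·e^(−0.0571·5/12) + 4.81·e^(−0.0571·8/12) = 13.2234
Fair futures F* = (S − I)·e^(rT) = (653.50 − 13.2234)·e^0.057100 = 640.2766 × 1.058762 = 677.9005
Market C$705.13 > fair 677.9005: forward overpriced → cash-and-carry (borrow at r, buy the stock and collect the dividends, short the forward).
Profit at T = |F_mkt − F*| = |705.13 − 677.9005| = C$27.23 per share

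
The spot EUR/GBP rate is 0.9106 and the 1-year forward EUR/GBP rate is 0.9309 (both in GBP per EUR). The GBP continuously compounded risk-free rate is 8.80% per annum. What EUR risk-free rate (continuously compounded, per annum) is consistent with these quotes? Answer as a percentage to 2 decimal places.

F = S·e^((r_GBP − r_EUR)T) ⇒ r_EUR = r_GBP − ln(F/S)/T
ln(0.9309/0.9106) = 0.022048; /(1) = 0.022048
r_EUR = 0.0880 − 0.022048 = 0.065952
r_EUR = 6.60%

6.60%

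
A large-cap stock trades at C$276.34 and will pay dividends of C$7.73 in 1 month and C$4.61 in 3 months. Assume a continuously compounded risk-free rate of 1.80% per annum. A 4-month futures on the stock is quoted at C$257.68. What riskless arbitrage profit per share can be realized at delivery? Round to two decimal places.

PV(dividends) I = 7.73·e^(−0.0180·1/12) + 4.61·e^(−0.0180·3/12) = 12.3077
Fair futures F* = (S − I)·e^(rT) = (276.34 − 12.3077)·e^0.006000 = 264.0323 × 1.006018 = 265.6212
Market C$257.68 < fair 265.6212: forward underpriced → reverse cash-and-carry (short the stock, invest proceeds at r, pay the dividends, go long the forward).
Profit at T = |F_mkt − F*| = |257.68 − 265.6212| = C$7.94 per share

C$7.94 per share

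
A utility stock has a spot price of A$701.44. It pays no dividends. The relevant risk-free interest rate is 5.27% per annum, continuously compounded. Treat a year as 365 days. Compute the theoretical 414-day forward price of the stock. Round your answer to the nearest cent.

A$744.65

F = S·e^(rT) = 701.44 · e^(0.0527 × 414/365)
= 701.44 · e^0.059775 = 701.44 × 1.061598
F = A$744.65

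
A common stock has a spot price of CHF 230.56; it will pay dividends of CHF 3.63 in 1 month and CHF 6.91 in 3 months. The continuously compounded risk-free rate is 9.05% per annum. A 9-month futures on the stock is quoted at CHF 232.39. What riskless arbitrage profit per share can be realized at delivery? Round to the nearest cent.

CHF 3.28 per share

PV(dividends) I = 3.63·e^(−0.0905·1/12) + 6.91·e^(−0.0905·3/12) = 10.3581
Fair futures F* = (S − I)·e^(rT) = (230.56 − 10.3581)·e^0.067875 = 220.2019 × 1.070232 = 235.6671
Market CHF 232.39 < fair 235.6671: forward underpriced → reverse cash-and-carry (short the stock, invest proceeds at r, pay the dividends, go long the forward).
Profit at T = |F_mkt − F*| = |232.39 − 235.6671| = CHF 3.28 per share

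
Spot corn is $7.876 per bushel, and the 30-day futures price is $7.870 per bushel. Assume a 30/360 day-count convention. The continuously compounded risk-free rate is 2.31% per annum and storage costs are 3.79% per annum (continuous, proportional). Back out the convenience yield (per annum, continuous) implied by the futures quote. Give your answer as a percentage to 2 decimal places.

F = S·e^((r+u−y)T) ⇒ (r+u−y) = ln(F/S)/T
ln(7.870/7.876) = -0.000762; /T ⇒ -0.009144
y = r + u − ln(F/S)/T = 0.0231 + 0.0379 + 0.009144 = 0.070144
y = 7.01%

7.01%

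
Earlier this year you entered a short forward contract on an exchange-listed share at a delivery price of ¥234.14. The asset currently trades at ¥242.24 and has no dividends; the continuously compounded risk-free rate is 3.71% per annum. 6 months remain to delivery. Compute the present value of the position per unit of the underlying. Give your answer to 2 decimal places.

Current fair forward for the remaining 6 months: F = S·e^(r·T), r = 0.0371
F = 242.24 · e^(0.0371 × 6/12) = 242.24 × 1.018723 = 246.7755
Value of long forward = (F − K)·e^(−rT) = (246.7755 − 234.14) · e^(−0.0371·6/12)
= 12.6355 × 0.981621 = 12.40
Short position value = −(long value) = -¥12.40

-¥12.40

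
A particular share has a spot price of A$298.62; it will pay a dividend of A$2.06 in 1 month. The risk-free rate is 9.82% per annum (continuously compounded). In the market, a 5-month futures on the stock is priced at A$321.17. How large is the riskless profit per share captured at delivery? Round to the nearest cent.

PV(dividends) I = 2.06·e^(−0.0982·1/12) = 2.0432
Fair futures F* = (S − I)·e^(rT) = (298.62 − 2.0432)·e^0.040917 = 296.5768 × 1.041766 = 308.9636
Market A$321.17 > fair 308.9636: forward overpriced → cash-and-carry (borrow at r, buy the stock and collect the dividends, short the forward).
Profit at T = |F_mkt − F*| = |321.17 − 308.9636| = A$12.21 per share

A$12.21 per share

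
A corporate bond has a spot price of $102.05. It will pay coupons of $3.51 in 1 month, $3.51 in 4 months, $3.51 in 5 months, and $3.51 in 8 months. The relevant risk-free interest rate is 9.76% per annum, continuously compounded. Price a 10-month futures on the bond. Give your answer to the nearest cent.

$96.01

PV(coupons) I = 3.51·e^(−0.0976·1/12) + 3.51·e^(−0.0976·4/12) + 3.51·e^(−0.0976·5/12) + 3.51·e^(−0.0976·8/12)
I = 3.4816 + 3.3976 + 3.3701 + 3.2889 = 13.5382
F = (S − I)·e^(rT) = (102.05 − 13.5382) · e^(0.0976·10/12)
= 88.5118 · e^0.081333 = 88.5118 × 1.084732 = $96.01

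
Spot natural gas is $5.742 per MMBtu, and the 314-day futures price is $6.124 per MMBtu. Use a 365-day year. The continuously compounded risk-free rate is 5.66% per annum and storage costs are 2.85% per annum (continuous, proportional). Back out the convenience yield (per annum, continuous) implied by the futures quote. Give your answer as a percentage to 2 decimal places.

F = S·e^((r+u−y)T) ⇒ (r+u−y) = ln(F/S)/T
ln(6.124/5.742) = 0.064408; /T ⇒ 0.074869
y = r + u − ln(F/S)/T = 0.0566 + 0.0285 − 0.074869 = 0.010231
y = 1.02%

1.02%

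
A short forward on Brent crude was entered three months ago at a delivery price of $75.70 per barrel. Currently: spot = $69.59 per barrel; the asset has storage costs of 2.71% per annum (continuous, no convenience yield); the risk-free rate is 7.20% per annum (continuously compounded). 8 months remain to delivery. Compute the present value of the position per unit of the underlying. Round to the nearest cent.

Current fair forward for the remaining 8 months: F = S·e^((r + u)·T), (r + u) = 0.0720 + 0.0271 = 0.0991
F = 69.59 · e^(0.0991 × 8/12) = 69.59 × 1.068298 = 74.3429
Value of long forward = (F − K)·e^(−rT) = (74.3429 − 75.70) · e^(−0.0720·8/12)
= -1.3571 × 0.953134 = -1.29
Short position value = −(long value) = $1.29

$1.29 per barrel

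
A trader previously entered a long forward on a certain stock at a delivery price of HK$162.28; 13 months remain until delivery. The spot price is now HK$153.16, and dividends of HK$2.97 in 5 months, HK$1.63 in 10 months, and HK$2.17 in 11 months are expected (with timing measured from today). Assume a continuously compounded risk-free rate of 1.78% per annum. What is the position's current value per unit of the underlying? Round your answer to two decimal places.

PV(remaining dividends) I = 2.97·e^(−0.0178·5/12) + 1.63·e^(−0.0178·10/12) + 2.17·e^(−0.0178·11/12) = 6.6889
Current forward F = (S − I)·e^(rT) = (153.16 − 6.6889)·e^(0.0178·13/12) = 146.4711 × 1.019470 = 149.3229
Value (long) = (F − K)·e^(−rT) = (149.3229 − 162.28) × 0.980901 = -12.7096
Value = -HK$12.71

-HK$12.71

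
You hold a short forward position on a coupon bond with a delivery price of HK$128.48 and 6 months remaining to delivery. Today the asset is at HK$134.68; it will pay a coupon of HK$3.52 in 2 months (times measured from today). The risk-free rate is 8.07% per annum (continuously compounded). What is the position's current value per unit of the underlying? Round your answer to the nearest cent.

PV(remaining coupons) I = 3.52·e^(−0.0807·2/12) = 3.4730
Current forward F = (S − I)·e^(rT) = (134.68 − 3.4730)·e^(0.0807·6/12) = 131.2070 × 1.041175 = 136.6094
Value (long) = (F − K)·e^(−rT) = (136.6094 − 128.48) × 0.960453 = 7.8079
Short position value = −(long value) = -HK$7.81

-HK$7.81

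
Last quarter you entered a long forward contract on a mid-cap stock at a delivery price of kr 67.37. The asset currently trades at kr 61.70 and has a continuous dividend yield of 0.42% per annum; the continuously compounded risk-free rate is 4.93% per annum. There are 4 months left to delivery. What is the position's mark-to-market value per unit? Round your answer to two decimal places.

Current fair forward for the remaining 4 months: F = S·e^((r − q)·T), (r − q) = 0.0493 − 0.0042 = 0.0451
F = 61.70 · e^(0.0451 × 4/12) = 61.70 × 1.015147 = 62.6346
Value of long forward = (F − K)·e^(−rT) = (62.6346 − 67.37) · e^(−0.0493·4/12)
= -4.7354 × 0.983701 = -4.66

-kr 4.66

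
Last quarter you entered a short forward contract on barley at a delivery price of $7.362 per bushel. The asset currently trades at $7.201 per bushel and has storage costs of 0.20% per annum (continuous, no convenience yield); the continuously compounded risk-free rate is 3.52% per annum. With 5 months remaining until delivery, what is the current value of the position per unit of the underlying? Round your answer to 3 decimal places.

$0.048 per bushel

Current fair forward for the remaining 5 months: F = S·e^((r + u)·T), (r + u) = 0.0352 + 0.0020 = 0.0372
F = 7.201 · e^(0.0372 × 5/12) = 7.201 × 1.015621 = 7.3135
Value of long forward = (F − K)·e^(−rT) = (7.3135 − 7.362) · e^(−0.0352·5/12)
= -0.0485 × 0.985440 = -0.048
Short position value = −(long value) = $0.048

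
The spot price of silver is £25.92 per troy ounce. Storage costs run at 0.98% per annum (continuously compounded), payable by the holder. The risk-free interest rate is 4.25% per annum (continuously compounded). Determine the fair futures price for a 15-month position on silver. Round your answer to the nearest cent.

£27.67 per troy ounce

Net carry = r + u − y = 0.0425 + 0.0098 − 0.0000 = 0.0523
F = S·e^((r+u−y)T) = 25.92 · e^(0.0523 × 15/12) = 25.92 · e^0.065375
= 25.92 × 1.067559 = £27.67 per troy ounce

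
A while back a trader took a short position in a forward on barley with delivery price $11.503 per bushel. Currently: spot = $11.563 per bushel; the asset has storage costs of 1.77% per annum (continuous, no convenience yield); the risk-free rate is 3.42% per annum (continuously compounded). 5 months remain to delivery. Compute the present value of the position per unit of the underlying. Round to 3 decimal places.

-$0.308 per bushel

Current fair forward for the remaining 5 months: F = S·e^((r + u)·T), (r + u) = 0.0342 + 0.0177 = 0.0519
F = 11.563 · e^(0.0519 × 5/12) = 11.563 × 1.021861 = 11.8158
Value of long forward = (F − K)·e^(−rT) = (11.8158 − 11.503) · e^(−0.0342·5/12)
= 0.3128 × 0.985851 = 0.308
Short position value = −(long value) = -$0.308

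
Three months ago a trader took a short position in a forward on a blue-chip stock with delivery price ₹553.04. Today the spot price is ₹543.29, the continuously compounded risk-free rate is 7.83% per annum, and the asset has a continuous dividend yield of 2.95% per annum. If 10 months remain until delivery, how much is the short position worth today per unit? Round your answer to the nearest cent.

Current fair forward for the remaining 10 months: F = S·e^((r − q)·T), (r − q) = 0.0783 − 0.0295 = 0.0488
F = 543.29 · e^(0.0488 × 10/12) = 543.29 × 1.041505 = 565.8393
Value of long forward = (F − K)·e^(−rT) = (565.8393 − 553.04) · e^(−0.0783·10/12)
= 12.7993 × 0.936833 = 11.99
Short position value = −(long value) = -₹11.99

-₹11.99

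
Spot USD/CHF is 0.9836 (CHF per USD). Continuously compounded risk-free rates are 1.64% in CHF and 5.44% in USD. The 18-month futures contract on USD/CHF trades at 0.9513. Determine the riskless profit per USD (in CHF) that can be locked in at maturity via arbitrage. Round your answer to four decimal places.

0.0222 per USD (in CHF)

Fair futures: F* = S·e^(carry·T), with carry = (r_CHF − r_USD) = 0.0164 − 0.0544 = -0.0380
F* = 0.9836 · e^(-0.0380 × 18/12) = 0.9836 · e^-0.057000 = 0.9836 × 0.944594 = 0.9291
Market 0.9513 > fair 0.9291: forward overpriced → cash-and-carry (buy spot, short the forward).
At maturity, profit = |F_mkt − F*| = |0.9513 − 0.9291| = 0.0222 per USD (in CHF)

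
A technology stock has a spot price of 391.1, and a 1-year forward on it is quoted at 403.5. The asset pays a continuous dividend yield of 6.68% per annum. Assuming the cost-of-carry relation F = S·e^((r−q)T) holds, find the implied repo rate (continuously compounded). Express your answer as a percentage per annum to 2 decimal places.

From F = S·e^((r−q)T): (r − q) = ln(F/S)/T
ln(403.5/391.1) = ln(1.031705) = 0.031213
(r − q) = 0.031213 / (1) = 0.031213
r = ln(F/S)/T + q = 0.031213 + 0.0668 = 0.098013
r = 9.80%

9.80%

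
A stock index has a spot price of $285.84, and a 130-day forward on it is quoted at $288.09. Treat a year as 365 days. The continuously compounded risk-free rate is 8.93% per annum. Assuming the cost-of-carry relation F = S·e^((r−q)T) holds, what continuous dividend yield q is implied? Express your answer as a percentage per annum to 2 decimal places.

From F = S·e^((r−q)T): (r − q) = ln(F/S)/T
ln(288.09/285.84) = ln(1.007872) = 0.007841
(r − q) = 0.007841 / (130/365) = 0.022015
q = r − ln(F/S)/T = 0.0893 − 0.022015 = 0.067285
q = 6.73%

6.73%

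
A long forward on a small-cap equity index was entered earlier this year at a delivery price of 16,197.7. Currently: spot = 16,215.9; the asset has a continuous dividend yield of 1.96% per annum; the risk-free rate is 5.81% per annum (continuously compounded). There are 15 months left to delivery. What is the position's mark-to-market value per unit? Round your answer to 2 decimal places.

Current fair forward for the remaining 15 months: F = S·e^((r − q)·T), (r − q) = 0.0581 − 0.0196 = 0.0385
F = 16215.9 · e^(0.0385 × 15/12) = 16215.9 × 1.04930181 = 17015.3732
Value of long forward = (F − K)·e^(−rT) = (17015.3732 − 16197.7) · e^(−0.0581·15/12)
= 817.6732 × 0.92994950 = 760.39

760.39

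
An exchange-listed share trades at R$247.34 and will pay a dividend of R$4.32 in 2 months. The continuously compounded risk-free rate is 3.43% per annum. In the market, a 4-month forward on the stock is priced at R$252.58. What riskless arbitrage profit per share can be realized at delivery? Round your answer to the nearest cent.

R$6.74 per share

PV(dividends) I = 4.32·e^(−0.0343·2/12) = 4.2954
Fair forward F* = (S − I)·e^(rT) = (247.34 − 4.2954)·e^0.011433 = 243.0446 × 1.011499 = 245.8394
Market R$252.58 > fair 245.8394: forward overpriced → cash-and-carry (borrow at r, buy the stock and collect the dividends, short the forward).
Profit at T = |F_mkt − F*| = |252.58 − 245.8394| = R$6.74 per share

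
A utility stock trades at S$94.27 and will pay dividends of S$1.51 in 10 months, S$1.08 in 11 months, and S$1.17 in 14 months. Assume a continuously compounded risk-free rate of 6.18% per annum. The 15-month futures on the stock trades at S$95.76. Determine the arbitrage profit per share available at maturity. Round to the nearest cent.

PV(dividends) I = 1.51·e^(−0.0618·10/12) + 1.08·e^(−0.0618·11/12) + 1.17·e^(−0.0618·14/12) = 3.5433
Fair futures F* = (S − I)·e^(rT) = (94.27 − 3.5433)·e^0.077250 = 90.7267 × 1.080312 = 98.0131
Market S$95.76 < fair 98.0131: forward underpriced → reverse cash-and-carry (short the stock, invest proceeds at r, pay the dividends, go long the forward).
Profit at T = |F_mkt − F*| = |95.76 − 98.0131| = S$2.25 per share

S$2.25 per share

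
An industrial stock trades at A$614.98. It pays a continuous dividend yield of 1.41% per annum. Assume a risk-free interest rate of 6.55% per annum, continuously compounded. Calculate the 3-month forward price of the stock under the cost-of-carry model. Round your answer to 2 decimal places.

A$622.93

F = S·e^((r − q)T) = 614.98 · e^((0.0655 − 0.0141) × 3/12)
= 614.98 · e^0.012850 = 614.98 × 1.012933
F = A$622.93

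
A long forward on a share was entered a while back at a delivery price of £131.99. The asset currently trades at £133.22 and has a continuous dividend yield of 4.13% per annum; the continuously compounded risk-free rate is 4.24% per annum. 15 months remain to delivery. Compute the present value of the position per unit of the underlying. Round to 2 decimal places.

Current fair forward for the remaining 15 months: F = S·e^((r − q)·T), (r − q) = 0.0424 − 0.0413 = 0.0011
F = 133.22 · e^(0.0011 × 15/12) = 133.22 × 1.001376 = 133.4033
Value of long forward = (F − K)·e^(−rT) = (133.4033 − 131.99) · e^(−0.0424·15/12)
= 1.4133 × 0.948380 = 1.34

£1.34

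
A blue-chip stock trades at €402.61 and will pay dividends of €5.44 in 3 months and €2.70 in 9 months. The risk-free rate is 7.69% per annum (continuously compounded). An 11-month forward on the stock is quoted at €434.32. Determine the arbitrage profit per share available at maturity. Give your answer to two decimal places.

PV(dividends) I = 5.44·e^(−0.0769·3/12) + 2.70·e^(−0.0769·9/12) = 7.8851
Fair forward F* = (S − I)·e^(rT) = (402.61 − 7.8851)·e^0.070492 = 394.7249 × 1.073036 = 423.5540
Market €434.32 > fair 423.5540: forward overpriced → cash-and-carry (borrow at r, buy the stock and collect the dividends, short the forward).
Profit at T = |F_mkt − F*| = |434.32 − 423.5540| = €10.77 per share

€10.77 per share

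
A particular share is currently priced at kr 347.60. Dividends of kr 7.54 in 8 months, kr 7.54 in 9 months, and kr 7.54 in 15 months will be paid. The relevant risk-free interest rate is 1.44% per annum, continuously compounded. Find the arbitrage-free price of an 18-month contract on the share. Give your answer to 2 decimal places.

kr 332.37

PV(dividends) I = 7.54·e^(−0.0144·8/12) + 7.54·e^(−0.0144·9/12) + 7.54·e^(−0.0144·15/12)
I = 7.4680 + 7.4590 + 7.4055 = 22.3325
F = (S − I)·e^(rT) = (347.60 − 22.3325) · e^(0.0144·18/12)
= 325.2675 · e^0.021600 = 325.2675 × 1.021835 = kr 332.37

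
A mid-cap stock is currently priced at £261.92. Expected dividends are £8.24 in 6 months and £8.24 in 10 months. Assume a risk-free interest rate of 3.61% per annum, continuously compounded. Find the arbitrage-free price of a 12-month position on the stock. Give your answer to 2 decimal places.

PV(dividends) I = 8.24·e^(−0.0361·6/12) + 8.24·e^(−0.0361·10/12)
I = 8.0926 + 7.9958 = 16.0884
F = (S − I)·e^(rT) = (261.92 − 16.0884) · e^(0.0361·12/12)
= 245.8316 · e^0.036100 = 245.8316 × 1.036760 = £254.87

£254.87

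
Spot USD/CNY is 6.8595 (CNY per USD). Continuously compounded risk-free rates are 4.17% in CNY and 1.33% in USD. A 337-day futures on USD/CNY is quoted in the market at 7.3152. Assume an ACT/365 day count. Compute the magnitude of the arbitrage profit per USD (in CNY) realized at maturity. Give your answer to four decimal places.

0.2735 per USD (in CNY)

Fair futures: F* = S·e^(carry·T), with carry = (r_CNY − r_USD) = 0.0417 − 0.0133 = 0.0284
F* = 6.8595 · e^(0.0284 × 337/365) = 6.8595 · e^0.026221 = 6.8595 × 1.026568 = 7.0417
Market 7.3152 > fair 7.0417: forward overpriced → cash-and-carry (buy spot, short the forward).
At maturity, profit = |F_mkt − F*| = |7.3152 − 7.0417| = 0.2735 per USD (in CNY)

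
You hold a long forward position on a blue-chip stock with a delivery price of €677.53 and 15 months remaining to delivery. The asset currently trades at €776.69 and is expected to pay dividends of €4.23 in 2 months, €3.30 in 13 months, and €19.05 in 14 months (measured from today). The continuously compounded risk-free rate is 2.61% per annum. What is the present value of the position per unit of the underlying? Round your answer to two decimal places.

€95.01

PV(remaining dividends) I = 4.23·e^(−0.0261·2/12) + 3.30·e^(−0.0261·13/12) + 19.05·e^(−0.0261·14/12) = 25.8983
Current forward F = (S − I)·e^(rT) = (776.69 − 25.8983)·e^(0.0261·15/12) = 750.7917 × 1.033163 = 775.6902
Value (long) = (F − K)·e^(−rT) = (775.6902 − 677.53) × 0.967901 = 95.0094
Value = €95.01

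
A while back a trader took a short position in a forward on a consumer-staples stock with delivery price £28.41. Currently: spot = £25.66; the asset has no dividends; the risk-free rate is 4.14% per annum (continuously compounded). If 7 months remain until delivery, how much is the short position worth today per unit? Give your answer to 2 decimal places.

£2.07

Current fair forward for the remaining 7 months: F = S·e^(r·T), r = 0.0414
F = 25.66 · e^(0.0414 × 7/12) = 25.66 × 1.024444 = 26.2872
Value of long forward = (F − K)·e^(−rT) = (26.2872 − 28.41) · e^(−0.0414·7/12)
= -2.1228 × 0.976139 = -2.07
Short position value = −(long value) = £2.07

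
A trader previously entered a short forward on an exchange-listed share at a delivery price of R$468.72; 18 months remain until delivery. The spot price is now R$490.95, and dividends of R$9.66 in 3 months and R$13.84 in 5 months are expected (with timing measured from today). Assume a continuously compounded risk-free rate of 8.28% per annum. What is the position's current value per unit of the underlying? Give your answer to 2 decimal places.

-R$54.14

PV(remaining dividends) I = 9.66·e^(−0.0828·3/12) + 13.84·e^(−0.0828·5/12) = 22.8328
Current forward F = (S − I)·e^(rT) = (490.95 − 22.8328)·e^(0.0828·18/12) = 468.1172 × 1.132242 = 530.0220
Value (long) = (F − K)·e^(−rT) = (530.0220 − 468.72) × 0.883203 = 54.1421
Short position value = −(long value) = -R$54.14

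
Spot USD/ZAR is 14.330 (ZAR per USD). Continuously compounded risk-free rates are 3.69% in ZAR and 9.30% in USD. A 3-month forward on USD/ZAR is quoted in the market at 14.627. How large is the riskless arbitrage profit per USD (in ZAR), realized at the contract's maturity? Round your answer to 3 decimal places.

0.497 per USD (in ZAR)

Fair forward: F* = S·e^(carry·T), with carry = (r_ZAR − r_USD) = 0.0369 − 0.0930 = -0.0561
F* = 14.330 · e^(-0.0561 × 3/12) = 14.330 · e^-0.014025 = 14.330 × 0.986073 = 14.1304
Market 14.627 > fair 14.1304: forward overpriced → cash-and-carry (buy spot, short the forward).
At maturity, profit = |F_mkt − F*| = |14.627 − 14.1304| = 0.497 per USD (in ZAR)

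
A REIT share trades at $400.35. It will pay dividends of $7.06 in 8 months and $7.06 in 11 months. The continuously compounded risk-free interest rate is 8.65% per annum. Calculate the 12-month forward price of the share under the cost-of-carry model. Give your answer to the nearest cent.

$422.14

PV(dividends) I = 7.06·e^(−0.0865·8/12) + 7.06·e^(−0.0865·11/12)
I = 6.6644 + 6.5218 = 13.1862
F = (S − I)·e^(rT) = (400.35 − 13.1862) · e^(0.0865·12/12)
= 387.1638 · e^0.086500 = 387.1638 × 1.090351 = $422.14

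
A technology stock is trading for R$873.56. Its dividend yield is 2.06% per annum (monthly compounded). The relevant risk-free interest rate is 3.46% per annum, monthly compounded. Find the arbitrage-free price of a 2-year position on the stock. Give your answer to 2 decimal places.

R$898.31

F = S · (1+r/12)^(12T) / (1+q/12)^(12T)
= 873.56 × 1.071544 / 1.042024 = 873.56 × 1.028329
F = R$898.31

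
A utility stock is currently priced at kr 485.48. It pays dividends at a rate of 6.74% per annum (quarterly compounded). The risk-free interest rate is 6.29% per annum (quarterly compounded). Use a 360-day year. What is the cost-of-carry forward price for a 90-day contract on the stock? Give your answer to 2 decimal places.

kr 484.94

F = S · (1+r/4)^(4T) / (1+q/4)^(4T)
= 485.48 × 1.015725 / 1.016850 = 485.48 × 0.998894
F = kr 484.94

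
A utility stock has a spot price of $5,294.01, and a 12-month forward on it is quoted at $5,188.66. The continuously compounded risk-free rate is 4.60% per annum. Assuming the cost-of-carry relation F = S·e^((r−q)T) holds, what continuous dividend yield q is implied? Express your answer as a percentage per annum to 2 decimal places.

From F = S·e^((r−q)T): (r − q) = ln(F/S)/T
ln(5188.66/5294.01) = ln(0.980100) = -0.020101
(r − q) = -0.020101 / (12/12) = -0.020101
q = r − ln(F/S)/T = 0.0460 + 0.020101 = 0.066101
q = 6.61%

6.61%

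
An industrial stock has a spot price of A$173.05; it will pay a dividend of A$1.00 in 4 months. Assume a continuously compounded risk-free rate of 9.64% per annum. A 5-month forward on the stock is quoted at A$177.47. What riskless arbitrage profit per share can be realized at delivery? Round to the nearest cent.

A$1.66 per share

PV(dividends) I = 1.00·e^(−0.0964·4/12) = 0.9684
Fair forward F* = (S − I)·e^(rT) = (173.05 − 0.9684)·e^0.040167 = 172.0816 × 1.040985 = 179.1344
Market A$177.47 < fair 179.1344: forward underpriced → reverse cash-and-carry (short the stock, invest proceeds at r, pay the dividends, go long the forward).
Profit at T = |F_mkt − F*| = |177.47 − 179.1344| = A$1.66 per share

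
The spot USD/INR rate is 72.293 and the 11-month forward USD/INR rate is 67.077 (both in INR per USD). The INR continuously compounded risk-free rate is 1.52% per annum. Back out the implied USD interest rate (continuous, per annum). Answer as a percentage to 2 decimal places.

9.69%

F = S·e^((r_INR − r_USD)T) ⇒ r_USD = r_INR − ln(F/S)/T
ln(67.077/72.293) = -0.074886; /(11/12) = -0.081694
r_USD = 0.0152 + 0.081694 = 0.096894
r_USD = 9.69%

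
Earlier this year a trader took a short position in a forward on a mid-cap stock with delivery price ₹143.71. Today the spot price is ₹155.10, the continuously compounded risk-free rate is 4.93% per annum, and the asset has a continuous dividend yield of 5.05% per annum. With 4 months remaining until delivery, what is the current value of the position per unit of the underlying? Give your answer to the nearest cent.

Current fair forward for the remaining 4 months: F = S·e^((r − q)·T), (r − q) = 0.0493 − 0.0505 = -0.0012
F = 155.10 · e^(-0.0012 × 4/12) = 155.10 × 0.999600 = 155.0380
Value of long forward = (F − K)·e^(−rT) = (155.0380 − 143.71) · e^(−0.0493·4/12)
= 11.3280 × 0.983701 = 11.14
Short position value = −(long value) = -₹11.14

-₹11.14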